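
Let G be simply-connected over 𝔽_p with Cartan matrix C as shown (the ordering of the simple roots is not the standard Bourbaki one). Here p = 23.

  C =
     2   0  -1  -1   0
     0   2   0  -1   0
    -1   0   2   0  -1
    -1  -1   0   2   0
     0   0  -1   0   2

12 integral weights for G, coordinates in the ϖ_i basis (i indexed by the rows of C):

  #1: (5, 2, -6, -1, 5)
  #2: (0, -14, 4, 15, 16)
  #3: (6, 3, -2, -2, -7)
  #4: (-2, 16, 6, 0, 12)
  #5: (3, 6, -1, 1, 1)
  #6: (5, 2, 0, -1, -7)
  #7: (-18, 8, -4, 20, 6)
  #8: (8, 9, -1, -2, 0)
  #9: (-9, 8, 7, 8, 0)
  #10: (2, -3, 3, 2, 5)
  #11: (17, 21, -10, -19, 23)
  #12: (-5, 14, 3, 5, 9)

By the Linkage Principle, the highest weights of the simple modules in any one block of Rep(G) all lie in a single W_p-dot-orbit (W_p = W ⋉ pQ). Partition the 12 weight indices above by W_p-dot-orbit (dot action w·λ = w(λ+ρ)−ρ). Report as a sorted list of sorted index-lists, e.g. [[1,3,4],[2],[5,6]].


Dynkin diagram of C (from the 8 off-diagonal −1 entries): A_5.

Alcove-folded reps (p=23, 12 weights, presented ϖ-order):

  [1] (1, 3, 5, 0, 1) · [2] (1, 3, 5, 0, 1) · [3] (1, 3, 5, 0, 1) · [4] (1, 3, 5, 0, 1) · [5] (4, 7, 0, 2, 2) · [6] (1, 3, 5, 0, 1) · [7] (3, 2, 4, 1, 6) · [8] (8, 9, 0, 1, 1) · [9] (8, 9, 0, 1, 1) · [10] (3, 2, 4, 1, 6) · [11] (8, 9, 0, 1, 1) · [12] (4, 7, 0, 2, 2)

Partition of {1..12} into 4 W_23-dot-orbits:

[[1, 2, 3, 4, 6], [5, 12], [7, 10], [8, 9, 11]]


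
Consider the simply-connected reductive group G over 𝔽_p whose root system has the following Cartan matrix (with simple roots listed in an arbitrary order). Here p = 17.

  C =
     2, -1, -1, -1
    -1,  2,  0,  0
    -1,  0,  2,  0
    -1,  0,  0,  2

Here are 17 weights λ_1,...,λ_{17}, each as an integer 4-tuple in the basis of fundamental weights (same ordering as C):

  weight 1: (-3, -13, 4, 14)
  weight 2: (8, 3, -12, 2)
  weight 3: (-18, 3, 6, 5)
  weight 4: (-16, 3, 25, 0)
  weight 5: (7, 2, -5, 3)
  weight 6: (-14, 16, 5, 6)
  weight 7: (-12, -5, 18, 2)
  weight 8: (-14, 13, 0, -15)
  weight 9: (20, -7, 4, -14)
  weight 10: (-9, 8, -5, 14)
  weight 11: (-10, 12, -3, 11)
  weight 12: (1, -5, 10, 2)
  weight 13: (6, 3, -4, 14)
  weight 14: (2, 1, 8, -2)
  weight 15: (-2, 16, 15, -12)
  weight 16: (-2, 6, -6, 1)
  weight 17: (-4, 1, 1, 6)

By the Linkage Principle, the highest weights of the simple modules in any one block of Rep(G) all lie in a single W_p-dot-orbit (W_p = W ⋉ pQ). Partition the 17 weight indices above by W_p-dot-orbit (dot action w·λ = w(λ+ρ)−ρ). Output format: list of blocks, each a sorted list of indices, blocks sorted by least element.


Cartan matrix: type D_4 (|W|=192); un-permuting the 4 rows.

Alcove-folded reps (p=17, 17 weights, presented ϖ-order):

  λ_1+ρ ↦ (2, 2, 9, 1)
  λ_2+ρ ↦ (2, 2, 9, 1)
  λ_3+ρ ↦ (0, 4, 7, 6)
  λ_4+ρ ↦ (1, 1, 1, 4)
  λ_5+ρ ↦ (2, 3, 4, 4)
  λ_6+ρ ↦ (0, 4, 7, 6)
  λ_7+ρ ↦ (2, 3, 4, 4)
  λ_8+ρ ↦ (1, 3, 8, 3)
  λ_9+ρ ↦ (2, 3, 4, 4)
  λ_10+ρ ↦ (1, 3, 8, 3)
  λ_11+ρ ↦ (2, 2, 9, 1)
  λ_12+ρ ↦ (2, 2, 9, 1)
  λ_13+ρ ↦ (2, 3, 4, 4)
  λ_14+ρ ↦ (2, 2, 9, 1)
  λ_15+ρ ↦ (1, 1, 0, 3)
  λ_16+ρ ↦ (1, 1, 1, 4)
  λ_17+ρ ↦ (1, 1, 1, 4)

Grouping the 17 weights by Ā_17-representative: 6 linkage classes.

[[1, 2, 11, 12, 14], [3, 6], [4, 16, 17], [5, 7, 9, 13], [8, 10], [15]]


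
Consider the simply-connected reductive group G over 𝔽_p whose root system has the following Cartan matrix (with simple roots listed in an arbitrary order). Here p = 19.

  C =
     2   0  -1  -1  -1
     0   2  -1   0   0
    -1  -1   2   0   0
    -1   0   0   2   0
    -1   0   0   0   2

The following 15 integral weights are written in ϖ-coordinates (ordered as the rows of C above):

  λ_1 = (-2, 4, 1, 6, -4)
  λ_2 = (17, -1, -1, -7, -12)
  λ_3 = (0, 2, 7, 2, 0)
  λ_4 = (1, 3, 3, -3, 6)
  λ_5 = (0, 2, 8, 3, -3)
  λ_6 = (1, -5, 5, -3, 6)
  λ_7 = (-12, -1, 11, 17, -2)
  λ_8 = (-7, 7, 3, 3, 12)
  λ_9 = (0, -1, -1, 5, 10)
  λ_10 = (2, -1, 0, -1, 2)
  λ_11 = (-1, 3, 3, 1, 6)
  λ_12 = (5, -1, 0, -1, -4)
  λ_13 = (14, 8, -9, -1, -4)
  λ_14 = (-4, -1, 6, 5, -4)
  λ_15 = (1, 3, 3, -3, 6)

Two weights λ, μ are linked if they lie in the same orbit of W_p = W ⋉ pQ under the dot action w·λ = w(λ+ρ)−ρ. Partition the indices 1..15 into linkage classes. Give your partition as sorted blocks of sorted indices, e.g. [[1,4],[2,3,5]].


Dynkin diagram of C (from the 8 off-diagonal −1 entries): D_5.

Each λ_j+ρ reduced to Ā_19; 5-tuples below use C's row order:

  [1] (1, 3, 2, 3, 1)
  [2] (1, 0, 0, 6, 11)
  [3] (1, 3, 2, 3, 1)
  [4] (0, 4, 2, 2, 7)
  [5] (1, 3, 2, 3, 1)
  [6] (0, 4, 2, 2, 7)
  [7] (1, 0, 0, 6, 11)
  [8] (0, 4, 2, 2, 7)
  [9] (1, 0, 0, 6, 11)
  [10] (3, 0, 1, 0, 3)
  [11] (0, 4, 2, 2, 7)
  [12] (3, 0, 1, 0, 3)
  [13] (3, 0, 1, 0, 3)
  [14] (3, 0, 1, 0, 3)
  [15] (0, 4, 2, 2, 7)

These 15 weights hit 4 W_19-dot-orbits; sizes (3, 3, 5, 4):

[[1, 3, 5], [2, 7, 9], [4, 6, 8, 11, 15], [10, 12, 13, 14]]


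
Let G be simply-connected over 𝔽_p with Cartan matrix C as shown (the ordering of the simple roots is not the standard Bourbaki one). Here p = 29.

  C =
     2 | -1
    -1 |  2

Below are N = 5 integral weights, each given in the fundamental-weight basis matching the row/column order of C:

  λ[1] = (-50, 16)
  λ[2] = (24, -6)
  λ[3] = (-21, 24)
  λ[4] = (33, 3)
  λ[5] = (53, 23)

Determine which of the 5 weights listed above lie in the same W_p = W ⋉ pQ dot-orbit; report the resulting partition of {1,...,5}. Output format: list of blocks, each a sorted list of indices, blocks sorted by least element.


C ↔ A_2 under row/col permutation; |W(A_2)| = 6.

Ā_29 reps of the 5 weights (A_2, coords as presented):

    λ_1+ρ ↦ (3, 9)
    λ_2+ρ ↦ (20, 5)
    λ_3+ρ ↦ (20, 5)
    λ_4+ρ ↦ (20, 5)
    λ_5+ρ ↦ (20, 5)

2 distinct reps among the 5 weights ⇒ 2 W_29-linkage classes:

[[1], [2, 3, 4, 5]]


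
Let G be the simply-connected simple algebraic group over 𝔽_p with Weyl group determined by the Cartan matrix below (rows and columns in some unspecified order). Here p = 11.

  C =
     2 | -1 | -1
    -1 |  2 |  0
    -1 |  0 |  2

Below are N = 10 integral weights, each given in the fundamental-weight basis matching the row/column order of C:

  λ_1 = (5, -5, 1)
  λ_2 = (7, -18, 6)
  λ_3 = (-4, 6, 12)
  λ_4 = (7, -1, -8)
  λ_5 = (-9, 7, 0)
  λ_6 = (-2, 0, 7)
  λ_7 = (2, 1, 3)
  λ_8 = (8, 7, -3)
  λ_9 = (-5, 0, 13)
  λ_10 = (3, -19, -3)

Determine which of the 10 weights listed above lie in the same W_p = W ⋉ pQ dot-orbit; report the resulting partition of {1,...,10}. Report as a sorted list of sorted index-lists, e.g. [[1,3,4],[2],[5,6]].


Type A_3, rank 3, |W|=24; reorder rows/cols to standard.

Folding the 10 weights λ_j+ρ into Ā_11 (reps in the given 3-coord order):

    λ_1 → (2, 4, 2)
    λ_2 → (3, 2, 4)
    λ_3 → (1, 2, 4)
    λ_4 → (1, 0, 7)
    λ_5 → (1, 0, 7)
    λ_6 → (1, 0, 7)
    λ_7 → (3, 2, 4)
    λ_8 → (3, 2, 4)
    λ_9 → (1, 0, 7)
    λ_10 → (3, 2, 4)

4 distinct reps among the 10 weights ⇒ 4 W_11-linkage classes:

[[1], [2, 7, 8, 10], [3], [4, 5, 6, 9]]


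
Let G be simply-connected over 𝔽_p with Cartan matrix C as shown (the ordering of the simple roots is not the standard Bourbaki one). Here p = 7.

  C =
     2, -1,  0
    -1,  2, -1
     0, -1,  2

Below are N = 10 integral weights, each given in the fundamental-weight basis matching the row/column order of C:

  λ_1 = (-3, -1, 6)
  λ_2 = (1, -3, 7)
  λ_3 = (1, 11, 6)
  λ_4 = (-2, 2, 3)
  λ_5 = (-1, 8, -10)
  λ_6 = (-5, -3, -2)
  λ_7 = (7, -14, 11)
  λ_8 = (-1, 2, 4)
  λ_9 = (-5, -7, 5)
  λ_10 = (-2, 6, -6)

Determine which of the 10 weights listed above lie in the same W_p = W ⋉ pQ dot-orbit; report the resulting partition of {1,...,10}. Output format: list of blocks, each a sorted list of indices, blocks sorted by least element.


C ↔ A_3 under row/col permutation; |W(A_3)| = 24.

Ā_7 reps of the 10 weights (A_3, coords as presented):

  1: (0, 2, 5) · 2: (1, 1, 5) · 3: (0, 2, 5) · 4: (1, 2, 4) · 5: (0, 2, 5) · 6: (1, 2, 4) · 7: (1, 1, 5) · 8: (1, 2, 4) · 9: (3, 0, 1) · 10: (1, 1, 5)

4 distinct reps among the 10 weights ⇒ 4 W_7-linkage classes:

[[1, 3, 5], [2, 7, 10], [4, 6, 8], [9]]


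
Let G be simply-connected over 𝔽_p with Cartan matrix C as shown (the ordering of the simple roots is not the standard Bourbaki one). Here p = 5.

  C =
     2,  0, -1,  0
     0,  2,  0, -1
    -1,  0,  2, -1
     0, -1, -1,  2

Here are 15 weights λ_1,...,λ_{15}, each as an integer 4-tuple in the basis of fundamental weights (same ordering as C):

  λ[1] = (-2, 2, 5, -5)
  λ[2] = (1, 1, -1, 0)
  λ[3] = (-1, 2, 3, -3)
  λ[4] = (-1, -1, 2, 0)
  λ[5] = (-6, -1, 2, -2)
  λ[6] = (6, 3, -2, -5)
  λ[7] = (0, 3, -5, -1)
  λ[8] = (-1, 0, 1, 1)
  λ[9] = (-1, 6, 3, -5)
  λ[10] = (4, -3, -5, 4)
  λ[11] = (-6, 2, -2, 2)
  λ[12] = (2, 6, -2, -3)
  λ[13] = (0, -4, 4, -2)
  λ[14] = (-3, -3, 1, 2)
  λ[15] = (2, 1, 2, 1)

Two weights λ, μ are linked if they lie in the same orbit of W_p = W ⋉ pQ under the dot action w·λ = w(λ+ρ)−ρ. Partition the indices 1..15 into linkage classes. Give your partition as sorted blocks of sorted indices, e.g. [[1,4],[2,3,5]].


C ↔ A_4 under row/col permutation; |W(A_4)| = 120.

λ_j+ρ reflected into Ā_5 (⟨·,θ^∨⟩≤5); 4-tuples as given:

    λ_1+ρ ↦ (0, 0, 1, 3)
    λ_2+ρ ↦ (2, 2, 0, 1)
    λ_3+ρ ↦ (0, 1, 2, 2)
    λ_4+ρ ↦ (0, 0, 3, 1)
    λ_5+ρ ↦ (2, 2, 0, 1)
    λ_6+ρ ↦ (0, 0, 3, 1)
    λ_7+ρ ↦ (0, 0, 3, 1)
    λ_8+ρ ↦ (0, 1, 2, 2)
    λ_9+ρ ↦ (0, 1, 2, 2)
    λ_10+ρ ↦ (0, 0, 3, 1)
    λ_11+ρ ↦ (0, 1, 2, 2)
    λ_12+ρ ↦ (2, 2, 0, 1)
    λ_13+ρ ↦ (0, 0, 1, 3)
    λ_14+ρ ↦ (2, 2, 0, 1)
    λ_15+ρ ↦ (2, 2, 0, 1)

4 distinct reps among the 15 weights ⇒ 4 W_5-linkage classes:

[[1, 13], [2, 5, 12, 14, 15], [3, 8, 9, 11], [4, 6, 7, 10]]


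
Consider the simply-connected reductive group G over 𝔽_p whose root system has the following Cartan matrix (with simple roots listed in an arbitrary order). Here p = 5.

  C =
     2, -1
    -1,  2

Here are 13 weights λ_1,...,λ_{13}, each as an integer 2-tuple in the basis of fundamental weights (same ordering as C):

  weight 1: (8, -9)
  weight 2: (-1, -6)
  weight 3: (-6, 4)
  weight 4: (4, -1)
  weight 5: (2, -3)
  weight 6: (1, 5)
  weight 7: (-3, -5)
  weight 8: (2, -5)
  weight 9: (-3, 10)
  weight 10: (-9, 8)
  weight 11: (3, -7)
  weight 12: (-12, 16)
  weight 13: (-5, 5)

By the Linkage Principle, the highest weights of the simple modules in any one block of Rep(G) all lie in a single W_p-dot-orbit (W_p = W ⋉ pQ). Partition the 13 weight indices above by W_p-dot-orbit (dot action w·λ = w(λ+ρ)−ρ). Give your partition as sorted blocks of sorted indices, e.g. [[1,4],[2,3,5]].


A_2 Cartan matrix, 2 simple roots permuted; ρ=(1,1).

Ā_5 reps of the 13 weights (A_2, coords as presented):

  [1] (3, 1) · [2] (5, 0) · [3] (5, 0) · [4] (5, 0) · [5] (1, 2) · [6] (1, 2) · [7] (3, 1) · [8] (1, 3) · [9] (3, 1) · [10] (1, 3) · [11] (1, 3) · [12] (3, 1) · [13] (3, 1)

The 13 indices split into 4 linkage classes (same alcove rep ⇔ same W_5-dot-orbit):

[[1, 7, 9, 12, 13], [2, 3, 4], [5, 6], [8, 10, 11]]


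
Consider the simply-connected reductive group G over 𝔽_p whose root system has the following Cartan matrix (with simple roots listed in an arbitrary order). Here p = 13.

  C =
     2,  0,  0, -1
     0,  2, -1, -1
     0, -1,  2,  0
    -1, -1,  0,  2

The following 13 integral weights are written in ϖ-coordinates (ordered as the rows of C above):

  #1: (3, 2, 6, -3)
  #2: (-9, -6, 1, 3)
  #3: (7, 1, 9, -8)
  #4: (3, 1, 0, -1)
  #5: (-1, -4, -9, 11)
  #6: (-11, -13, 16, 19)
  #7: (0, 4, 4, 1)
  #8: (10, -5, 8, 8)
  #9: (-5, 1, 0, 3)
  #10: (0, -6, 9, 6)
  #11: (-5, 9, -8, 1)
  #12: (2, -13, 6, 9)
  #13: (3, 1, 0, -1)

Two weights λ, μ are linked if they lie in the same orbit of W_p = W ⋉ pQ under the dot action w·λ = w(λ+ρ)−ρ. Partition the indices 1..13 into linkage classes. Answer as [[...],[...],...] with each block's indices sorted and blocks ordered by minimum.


Dynkin diagram of C (from the 6 off-diagonal −1 entries): A_4.

λ_j+ρ reflected into Ā_13 (⟨·,θ^∨⟩≤13); 4-tuples as given:

    λ_1 → (2, 1, 7, 2)
    λ_2 → (1, 3, 4, 1)
    λ_3 → (1, 5, 5, 2)
    λ_4 → (4, 2, 1, 0)
    λ_5 → (0, 8, 3, 1)
    λ_6 → (2, 1, 7, 2)
    λ_7 → (1, 5, 5, 2)
    λ_8 → (1, 3, 4, 1)
    λ_9 → (4, 2, 1, 0)
    λ_10 → (1, 5, 5, 2)
    λ_11 → (2, 1, 7, 2)
    λ_12 → (1, 5, 5, 2)
    λ_13 → (4, 2, 1, 0)

These 13 weights hit 5 W_13-dot-orbits; sizes (3, 2, 4, 3, 1):

[[1, 6, 11], [2, 8], [3, 7, 10, 12], [4, 9, 13], [5]]


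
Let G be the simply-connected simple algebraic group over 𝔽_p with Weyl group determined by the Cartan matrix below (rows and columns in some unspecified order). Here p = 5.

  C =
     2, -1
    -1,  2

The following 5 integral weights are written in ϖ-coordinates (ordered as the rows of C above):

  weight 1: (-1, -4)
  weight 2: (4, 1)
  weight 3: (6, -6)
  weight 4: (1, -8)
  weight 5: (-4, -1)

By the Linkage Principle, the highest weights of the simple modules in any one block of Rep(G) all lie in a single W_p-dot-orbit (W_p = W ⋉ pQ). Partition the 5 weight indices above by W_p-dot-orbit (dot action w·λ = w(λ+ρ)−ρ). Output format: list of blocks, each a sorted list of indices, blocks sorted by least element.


Root system A_2: the 2×2 matrix C matches after relabeling.

Ā_5 reps of the 5 weights (A_2, coords as presented):

    λ_1+ρ ↦ (3, 0)
    λ_2+ρ ↦ (3, 0)
    λ_3+ρ ↦ (0, 3)
    λ_4+ρ ↦ (3, 0)
    λ_5+ρ ↦ (0, 3)

The 5 indices split into 2 linkage classes (same alcove rep ⇔ same W_5-dot-orbit):

[[1, 2, 4], [3, 5]]


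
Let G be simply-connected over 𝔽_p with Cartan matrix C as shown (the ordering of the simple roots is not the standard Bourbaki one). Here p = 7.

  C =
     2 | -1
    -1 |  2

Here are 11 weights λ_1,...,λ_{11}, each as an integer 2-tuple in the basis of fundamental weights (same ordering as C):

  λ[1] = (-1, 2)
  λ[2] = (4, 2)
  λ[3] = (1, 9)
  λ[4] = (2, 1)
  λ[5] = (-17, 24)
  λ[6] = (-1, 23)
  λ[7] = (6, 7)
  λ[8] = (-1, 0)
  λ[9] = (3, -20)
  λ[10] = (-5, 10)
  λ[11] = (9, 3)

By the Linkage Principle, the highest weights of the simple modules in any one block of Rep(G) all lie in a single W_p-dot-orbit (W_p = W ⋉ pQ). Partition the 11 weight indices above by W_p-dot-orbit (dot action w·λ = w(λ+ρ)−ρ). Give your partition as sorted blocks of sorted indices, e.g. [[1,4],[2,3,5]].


A_2 Cartan matrix, 2 simple roots permuted; ρ=(1,1).

W_7-reps of the 11 weights in Ā_7 (same 2-coord order as C):

  [1] (0, 3) · [2] (4, 2) · [3] (3, 2) · [4] (3, 2) · [5] (3, 2) · [6] (0, 3) · [7] (0, 1) · [8] (0, 1) · [9] (4, 2) · [10] (0, 3) · [11] (0, 3)

4 distinct reps among the 11 weights ⇒ 4 W_7-linkage classes:

[[1, 6, 10, 11], [2, 9], [3, 4, 5], [7, 8]]


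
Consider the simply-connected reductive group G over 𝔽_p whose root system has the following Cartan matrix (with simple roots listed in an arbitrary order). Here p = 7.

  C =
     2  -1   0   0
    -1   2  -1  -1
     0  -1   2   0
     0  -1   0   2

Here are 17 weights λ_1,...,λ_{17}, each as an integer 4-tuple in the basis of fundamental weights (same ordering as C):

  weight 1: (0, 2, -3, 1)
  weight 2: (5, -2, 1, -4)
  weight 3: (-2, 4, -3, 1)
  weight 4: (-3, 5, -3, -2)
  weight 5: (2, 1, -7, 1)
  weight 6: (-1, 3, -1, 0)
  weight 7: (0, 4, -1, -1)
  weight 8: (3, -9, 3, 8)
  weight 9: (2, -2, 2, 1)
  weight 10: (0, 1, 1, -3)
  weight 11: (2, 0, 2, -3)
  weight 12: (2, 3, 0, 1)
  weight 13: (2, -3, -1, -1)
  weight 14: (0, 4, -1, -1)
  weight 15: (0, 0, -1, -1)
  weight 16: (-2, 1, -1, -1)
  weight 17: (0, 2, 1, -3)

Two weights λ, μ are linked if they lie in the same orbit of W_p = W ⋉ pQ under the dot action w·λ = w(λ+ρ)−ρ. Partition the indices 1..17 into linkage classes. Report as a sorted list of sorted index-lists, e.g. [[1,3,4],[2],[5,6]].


Dynkin diagram of C (from the 6 off-diagonal −1 entries): D_4.

Alcove-folded reps (p=7, 17 weights, presented ϖ-order):

    λ_1+ρ ↦ (1, 1, 2, 2)
    λ_2+ρ ↦ (2, 1, 2, 1)
    λ_3+ρ ↦ (1, 0, 2, 2)
    λ_4+ρ ↦ (2, 1, 2, 1)
    λ_5+ρ ↦ (1, 1, 2, 2)
    λ_6+ρ ↦ (0, 2, 0, 1)
    λ_7+ρ ↦ (1, 1, 0, 0)
    λ_8+ρ ↦ (2, 1, 2, 1)
    λ_9+ρ ↦ (2, 1, 2, 1)
    λ_10+ρ ↦ (1, 0, 2, 2)
    λ_11+ρ ↦ (2, 1, 2, 1)
    λ_12+ρ ↦ (0, 0, 2, 1)
    λ_13+ρ ↦ (1, 1, 0, 0)
    λ_14+ρ ↦ (1, 1, 0, 0)
    λ_15+ρ ↦ (1, 1, 0, 0)
    λ_16+ρ ↦ (1, 1, 0, 0)
    λ_17+ρ ↦ (1, 1, 2, 2)

6 distinct reps among the 17 weights ⇒ 6 W_7-linkage classes:

[[1, 5, 17], [2, 4, 8, 9, 11], [3, 10], [6], [7, 13, 14, 15, 16], [12]]


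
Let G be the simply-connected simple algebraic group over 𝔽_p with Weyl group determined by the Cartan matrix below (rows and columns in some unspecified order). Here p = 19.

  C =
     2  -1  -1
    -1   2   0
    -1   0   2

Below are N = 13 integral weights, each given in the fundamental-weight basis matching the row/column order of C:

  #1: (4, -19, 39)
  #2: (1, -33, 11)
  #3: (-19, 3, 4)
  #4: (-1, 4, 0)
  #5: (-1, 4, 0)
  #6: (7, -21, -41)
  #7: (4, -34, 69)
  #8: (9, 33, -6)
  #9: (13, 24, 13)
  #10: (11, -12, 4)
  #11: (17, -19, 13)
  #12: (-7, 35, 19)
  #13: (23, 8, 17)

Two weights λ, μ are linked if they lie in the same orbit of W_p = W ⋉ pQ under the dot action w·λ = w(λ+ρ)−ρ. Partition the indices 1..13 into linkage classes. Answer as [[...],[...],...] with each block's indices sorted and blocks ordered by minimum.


Root system A_3: the 3×3 matrix C matches after relabeling.

Each λ_j+ρ reduced to Ā_19; 3-tuples below use C's row order:

  1: (1, 11, 5)
  2: (1, 11, 5)
  3: (9, 5, 4)
  4: (0, 5, 1)
  5: (0, 5, 1)
  6: (1, 11, 5)
  7: (9, 5, 4)
  8: (9, 5, 4)
  9: (9, 5, 4)
  10: (1, 11, 5)
  11: (0, 5, 1)
  12: (1, 11, 5)
  13: (9, 5, 4)

Grouping the 13 weights by Ā_19-representative: 3 linkage classes.

[[1, 2, 6, 10, 12], [3, 7, 8, 9, 13], [4, 5, 11]]


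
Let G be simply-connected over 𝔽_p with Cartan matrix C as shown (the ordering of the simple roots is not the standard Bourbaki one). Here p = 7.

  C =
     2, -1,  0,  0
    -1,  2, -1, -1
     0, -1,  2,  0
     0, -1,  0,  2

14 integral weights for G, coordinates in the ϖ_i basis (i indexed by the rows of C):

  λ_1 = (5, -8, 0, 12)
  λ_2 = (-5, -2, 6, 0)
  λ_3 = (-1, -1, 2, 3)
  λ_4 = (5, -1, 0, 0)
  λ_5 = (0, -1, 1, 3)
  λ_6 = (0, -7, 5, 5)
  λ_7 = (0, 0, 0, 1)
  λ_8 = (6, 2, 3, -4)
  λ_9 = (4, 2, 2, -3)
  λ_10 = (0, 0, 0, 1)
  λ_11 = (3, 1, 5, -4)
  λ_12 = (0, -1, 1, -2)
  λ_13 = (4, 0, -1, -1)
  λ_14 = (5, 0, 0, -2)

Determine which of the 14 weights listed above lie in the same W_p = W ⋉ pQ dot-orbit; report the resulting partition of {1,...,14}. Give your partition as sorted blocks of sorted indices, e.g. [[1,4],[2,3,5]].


Type D_4, rank 4, |W|=192; reorder rows/cols to standard.

λ_j+ρ reflected into Ā_7 (⟨·,θ^∨⟩≤7); 4-tuples as given:

  λ_1 → (5, 1, 0, 0) · λ_2 → (1, 0, 2, 4) · λ_3 → (0, 0, 3, 4) · λ_4 → (5, 1, 0, 0) · λ_5 → (1, 0, 2, 4) · λ_6 → (5, 1, 0, 0) · λ_7 → (1, 1, 1, 2) · λ_8 → (0, 0, 3, 4) · λ_9 → (1, 1, 1, 2) · λ_10 → (1, 1, 1, 2) · λ_11 → (1, 1, 1, 2) · λ_12 → (0, 1, 1, 0) · λ_13 → (5, 1, 0, 0) · λ_14 → (5, 1, 0, 0)

Partition of {1..14} into 5 W_7-dot-orbits:

[[1, 4, 6, 13, 14], [2, 5], [3, 8], [7, 9, 10, 11], [12]]


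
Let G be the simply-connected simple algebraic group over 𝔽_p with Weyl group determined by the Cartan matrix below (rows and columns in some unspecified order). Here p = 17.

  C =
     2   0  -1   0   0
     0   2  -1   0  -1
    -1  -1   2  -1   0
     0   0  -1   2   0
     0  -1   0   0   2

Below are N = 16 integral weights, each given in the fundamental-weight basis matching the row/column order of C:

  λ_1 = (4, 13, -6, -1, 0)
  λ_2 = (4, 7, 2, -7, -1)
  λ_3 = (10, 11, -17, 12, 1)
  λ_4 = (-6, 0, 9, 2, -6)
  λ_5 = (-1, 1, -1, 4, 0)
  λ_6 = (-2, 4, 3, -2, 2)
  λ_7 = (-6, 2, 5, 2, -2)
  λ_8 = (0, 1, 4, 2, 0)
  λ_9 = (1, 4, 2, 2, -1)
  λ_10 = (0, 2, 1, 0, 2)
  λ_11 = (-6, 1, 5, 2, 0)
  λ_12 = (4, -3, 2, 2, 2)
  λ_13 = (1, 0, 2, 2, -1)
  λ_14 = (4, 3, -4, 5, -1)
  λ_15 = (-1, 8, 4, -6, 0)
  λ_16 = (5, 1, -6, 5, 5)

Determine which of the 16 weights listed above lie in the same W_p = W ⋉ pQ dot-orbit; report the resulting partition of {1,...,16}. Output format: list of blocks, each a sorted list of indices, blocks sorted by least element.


C ↔ D_5 under row/col permutation; |W(D_5)| = 1920.

λ_j+ρ reflected into Ā_17 (⟨·,θ^∨⟩≤17); 5-tuples as given:

  λ_1 → (0, 2, 0, 5, 1);  λ_2 → (2, 1, 3, 3, 0);  λ_3 → (5, 2, 1, 3, 1);  λ_4 → (5, 2, 1, 3, 1);  λ_5 → (0, 2, 0, 5, 1);  λ_6 → (1, 3, 2, 1, 3);  λ_7 → (5, 2, 1, 3, 1);  λ_8 → (1, 0, 5, 3, 1);  λ_9 → (2, 1, 3, 3, 0);  λ_10 → (1, 3, 2, 1, 3);  λ_11 → (5, 2, 1, 3, 1);  λ_12 → (5, 2, 1, 3, 1);  λ_13 → (2, 1, 3, 3, 0);  λ_14 → (2, 1, 3, 3, 0);  λ_15 → (0, 2, 0, 5, 1);  λ_16 → (1, 3, 2, 1, 3)

Partition of {1..16} into 5 W_17-dot-orbits:

[[1, 5, 15], [2, 9, 13, 14], [3, 4, 7, 11, 12], [6, 10, 16], [8]]


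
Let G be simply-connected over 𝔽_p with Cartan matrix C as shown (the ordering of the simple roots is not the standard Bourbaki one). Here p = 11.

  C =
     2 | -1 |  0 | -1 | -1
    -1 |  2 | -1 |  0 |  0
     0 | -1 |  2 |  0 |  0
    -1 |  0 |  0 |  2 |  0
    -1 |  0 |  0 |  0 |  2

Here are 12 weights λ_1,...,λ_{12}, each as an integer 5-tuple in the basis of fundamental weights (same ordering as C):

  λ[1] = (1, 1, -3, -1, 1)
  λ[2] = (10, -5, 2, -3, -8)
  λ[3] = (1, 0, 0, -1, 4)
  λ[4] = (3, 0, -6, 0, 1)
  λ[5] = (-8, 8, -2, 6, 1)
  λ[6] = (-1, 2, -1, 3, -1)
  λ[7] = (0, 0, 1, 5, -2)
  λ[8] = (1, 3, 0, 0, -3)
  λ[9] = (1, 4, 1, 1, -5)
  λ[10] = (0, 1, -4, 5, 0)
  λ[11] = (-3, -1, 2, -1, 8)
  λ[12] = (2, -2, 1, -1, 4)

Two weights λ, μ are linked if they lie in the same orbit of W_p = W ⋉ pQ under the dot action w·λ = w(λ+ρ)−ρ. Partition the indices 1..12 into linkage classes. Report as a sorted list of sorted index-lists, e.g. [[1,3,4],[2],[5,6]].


Root system D_5: the 5×5 matrix C matches after relabeling.

λ_j+ρ reflected into Ā_11 (⟨·,θ^∨⟩≤11); 5-tuples as given:

    [1] (2, 0, 2, 0, 2)
    [2] (2, 0, 1, 0, 5)
    [3] (2, 0, 1, 0, 5)
    [4] (0, 3, 1, 1, 2)
    [5] (2, 0, 1, 0, 5)
    [6] (0, 3, 0, 4, 0)
    [7] (0, 1, 2, 6, 1)
    [8] (0, 3, 1, 1, 2)
    [9] (2, 0, 2, 0, 2)
    [10] (0, 1, 2, 6, 1)
    [11] (2, 0, 1, 0, 5)
    [12] (2, 0, 1, 0, 5)

5 distinct reps among the 12 weights ⇒ 5 W_11-linkage classes:

[[1, 9], [2, 3, 5, 11, 12], [4, 8], [6], [7, 10]]


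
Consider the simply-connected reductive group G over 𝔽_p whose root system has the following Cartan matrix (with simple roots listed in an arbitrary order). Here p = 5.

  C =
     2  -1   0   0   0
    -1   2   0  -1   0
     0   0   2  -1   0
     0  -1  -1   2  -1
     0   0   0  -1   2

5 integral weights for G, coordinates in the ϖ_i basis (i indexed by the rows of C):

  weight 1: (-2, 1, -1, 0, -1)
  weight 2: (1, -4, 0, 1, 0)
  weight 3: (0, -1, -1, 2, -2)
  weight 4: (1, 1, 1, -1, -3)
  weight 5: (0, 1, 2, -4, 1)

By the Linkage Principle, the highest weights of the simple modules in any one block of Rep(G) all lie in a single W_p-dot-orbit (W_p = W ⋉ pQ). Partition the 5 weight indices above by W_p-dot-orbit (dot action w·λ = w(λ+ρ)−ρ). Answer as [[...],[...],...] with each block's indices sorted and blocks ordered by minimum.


Root system D_5: the 5×5 matrix C matches after relabeling.

Each λ_j+ρ reduced to Ā_5; 5-tuples below use C's row order:

  1: (1, 1, 0, 1, 0);  2: (1, 1, 0, 1, 0);  3: (0, 1, 0, 1, 1);  4: (1, 1, 0, 1, 0);  5: (0, 1, 0, 1, 1)

2 distinct reps among the 5 weights ⇒ 2 W_5-linkage classes:

[[1, 2, 4], [3, 5]]


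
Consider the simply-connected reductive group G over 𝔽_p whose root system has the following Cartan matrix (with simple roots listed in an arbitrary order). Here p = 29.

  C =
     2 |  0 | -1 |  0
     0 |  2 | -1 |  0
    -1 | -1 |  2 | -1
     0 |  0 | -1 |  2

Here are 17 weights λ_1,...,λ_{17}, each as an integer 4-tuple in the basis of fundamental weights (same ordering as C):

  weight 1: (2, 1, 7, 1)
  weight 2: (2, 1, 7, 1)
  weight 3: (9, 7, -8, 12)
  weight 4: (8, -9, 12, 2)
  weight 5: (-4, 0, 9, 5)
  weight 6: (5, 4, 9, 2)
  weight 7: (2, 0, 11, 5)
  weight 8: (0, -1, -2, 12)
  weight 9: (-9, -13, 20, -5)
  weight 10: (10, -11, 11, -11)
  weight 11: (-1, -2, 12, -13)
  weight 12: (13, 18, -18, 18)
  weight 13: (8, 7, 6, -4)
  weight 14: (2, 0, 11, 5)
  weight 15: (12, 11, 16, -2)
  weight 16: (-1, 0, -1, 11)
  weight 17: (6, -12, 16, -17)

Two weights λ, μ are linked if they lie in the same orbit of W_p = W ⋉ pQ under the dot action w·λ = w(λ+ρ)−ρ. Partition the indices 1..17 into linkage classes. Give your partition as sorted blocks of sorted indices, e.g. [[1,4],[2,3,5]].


Root system D_4: the 4×4 matrix C matches after relabeling.

Alcove-folded reps (p=29, 17 weights, presented ϖ-order):

  1: (3, 2, 8, 2)
  2: (3, 2, 8, 2)
  3: (3, 1, 7, 6)
  4: (9, 8, 4, 3)
  5: (3, 1, 7, 6)
  6: (6, 5, 5, 3)
  7: (3, 1, 7, 6)
  8: (0, 1, 0, 12)
  9: (5, 9, 3, 1)
  10: (3, 2, 8, 2)
  11: (0, 1, 0, 12)
  12: (3, 2, 8, 2)
  13: (9, 8, 4, 3)
  14: (3, 1, 7, 6)
  15: (0, 1, 0, 12)
  16: (0, 1, 0, 12)
  17: (3, 1, 7, 6)

Grouping the 17 weights by Ā_29-representative: 6 linkage classes.

[[1, 2, 10, 12], [3, 5, 7, 14, 17], [4, 13], [6], [8, 11, 15, 16], [9]]


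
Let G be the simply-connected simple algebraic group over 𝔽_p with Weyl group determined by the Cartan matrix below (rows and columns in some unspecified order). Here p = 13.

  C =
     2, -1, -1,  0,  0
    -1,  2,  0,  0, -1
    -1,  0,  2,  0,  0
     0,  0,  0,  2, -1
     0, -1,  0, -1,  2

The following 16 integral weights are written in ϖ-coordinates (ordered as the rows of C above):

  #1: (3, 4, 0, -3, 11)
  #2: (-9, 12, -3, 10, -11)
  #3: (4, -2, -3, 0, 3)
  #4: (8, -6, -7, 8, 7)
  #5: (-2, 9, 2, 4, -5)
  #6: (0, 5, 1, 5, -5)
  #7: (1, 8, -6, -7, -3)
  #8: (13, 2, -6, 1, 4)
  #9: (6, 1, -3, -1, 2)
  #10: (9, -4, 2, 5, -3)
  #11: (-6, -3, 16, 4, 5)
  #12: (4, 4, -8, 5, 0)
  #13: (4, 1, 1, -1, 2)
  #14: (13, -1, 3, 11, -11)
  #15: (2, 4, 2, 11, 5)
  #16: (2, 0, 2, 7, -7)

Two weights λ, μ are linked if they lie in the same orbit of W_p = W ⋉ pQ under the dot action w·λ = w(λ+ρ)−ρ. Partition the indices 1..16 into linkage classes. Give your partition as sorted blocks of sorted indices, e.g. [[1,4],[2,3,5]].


Cartan matrix: type A_5 (|W|=720); un-permuting the 5 rows.

λ_j+ρ reflected into Ā_13 (⟨·,θ^∨⟩≤13); 5-tuples as given:

  [1] (2, 1, 2, 1, 3) · [2] (5, 2, 2, 0, 3) · [3] (2, 1, 2, 1, 3) · [4] (2, 1, 2, 1, 3) · [5] (1, 5, 2, 1, 4) · [6] (1, 2, 2, 2, 4) · [7] (1, 2, 2, 2, 4) · [8] (2, 1, 2, 1, 3) · [9] (5, 2, 2, 0, 3) · [10] (5, 2, 2, 0, 3) · [11] (2, 1, 2, 1, 3) · [12] (2, 3, 1, 2, 1) · [13] (5, 2, 2, 0, 3) · [14] (1, 5, 2, 1, 4) · [15] (5, 2, 2, 0, 3) · [16] (2, 3, 1, 2, 1)

Partition of {1..16} into 5 W_13-dot-orbits:

[[1, 3, 4, 8, 11], [2, 9, 10, 13, 15], [5, 14], [6, 7], [12, 16]]


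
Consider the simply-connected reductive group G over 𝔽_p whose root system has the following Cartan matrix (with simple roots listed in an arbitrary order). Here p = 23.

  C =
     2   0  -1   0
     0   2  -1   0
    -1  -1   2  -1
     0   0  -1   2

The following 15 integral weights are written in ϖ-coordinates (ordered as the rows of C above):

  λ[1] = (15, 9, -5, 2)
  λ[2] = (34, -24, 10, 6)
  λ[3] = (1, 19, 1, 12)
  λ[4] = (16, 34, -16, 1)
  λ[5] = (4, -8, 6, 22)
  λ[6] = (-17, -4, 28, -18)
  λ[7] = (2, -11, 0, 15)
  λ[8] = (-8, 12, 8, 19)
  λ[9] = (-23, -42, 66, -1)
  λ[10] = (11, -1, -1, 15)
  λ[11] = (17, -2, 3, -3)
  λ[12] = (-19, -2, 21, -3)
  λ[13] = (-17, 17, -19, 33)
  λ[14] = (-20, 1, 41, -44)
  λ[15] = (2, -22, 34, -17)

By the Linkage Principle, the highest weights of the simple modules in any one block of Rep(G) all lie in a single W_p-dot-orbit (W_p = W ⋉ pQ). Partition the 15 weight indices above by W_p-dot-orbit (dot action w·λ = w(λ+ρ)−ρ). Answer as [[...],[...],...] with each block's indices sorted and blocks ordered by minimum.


Cartan matrix: type D_4 (|W|=192); un-permuting the 4 rows.

Folding the 15 weights λ_j+ρ into Ā_23 (reps in the given 4-coord order):

    λ_1 → (12, 6, 1, 1)
    λ_2 → (7, 5, 0, 11)
    λ_3 → (12, 6, 1, 1)
    λ_4 → (12, 6, 1, 1)
    λ_5 → (7, 5, 0, 11)
    λ_6 → (6, 1, 3, 7)
    λ_7 → (6, 1, 3, 7)
    λ_8 → (12, 6, 1, 1)
    λ_9 → (18, 1, 1, 2)
    λ_10 → (7, 5, 0, 11)
    λ_11 → (18, 1, 1, 2)
    λ_12 → (18, 1, 1, 2)
    λ_13 → (7, 5, 0, 11)
    λ_14 → (18, 1, 1, 2)
    λ_15 → (12, 6, 1, 1)

These 15 weights hit 4 W_23-dot-orbits; sizes (5, 4, 2, 4):

[[1, 3, 4, 8, 15], [2, 5, 10, 13], [6, 7], [9, 11, 12, 14]]


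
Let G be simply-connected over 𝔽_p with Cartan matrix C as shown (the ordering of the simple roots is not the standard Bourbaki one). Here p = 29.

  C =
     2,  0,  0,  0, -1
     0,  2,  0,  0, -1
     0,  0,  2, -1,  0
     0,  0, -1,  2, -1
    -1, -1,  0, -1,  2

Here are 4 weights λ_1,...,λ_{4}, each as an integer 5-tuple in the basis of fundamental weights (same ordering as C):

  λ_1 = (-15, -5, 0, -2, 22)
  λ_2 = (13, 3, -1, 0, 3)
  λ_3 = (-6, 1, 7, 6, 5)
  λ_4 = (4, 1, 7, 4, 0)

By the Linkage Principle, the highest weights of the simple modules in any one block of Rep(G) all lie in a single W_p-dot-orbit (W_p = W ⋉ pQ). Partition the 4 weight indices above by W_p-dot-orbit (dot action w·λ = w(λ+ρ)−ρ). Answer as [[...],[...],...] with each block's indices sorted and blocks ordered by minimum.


D_5 Cartan matrix, 5 simple roots permuted; ρ=(1,1,1,1,1).

Each λ_j+ρ reduced to Ā_29; 5-tuples below use C's row order:

  λ_1+ρ ↦ (14, 4, 0, 1, 4);  λ_2+ρ ↦ (14, 4, 0, 1, 4);  λ_3+ρ ↦ (5, 2, 8, 5, 1);  λ_4+ρ ↦ (5, 2, 8, 5, 1)

These 4 weights hit 2 W_29-dot-orbits; sizes (2, 2):

[[1, 2], [3, 4]]


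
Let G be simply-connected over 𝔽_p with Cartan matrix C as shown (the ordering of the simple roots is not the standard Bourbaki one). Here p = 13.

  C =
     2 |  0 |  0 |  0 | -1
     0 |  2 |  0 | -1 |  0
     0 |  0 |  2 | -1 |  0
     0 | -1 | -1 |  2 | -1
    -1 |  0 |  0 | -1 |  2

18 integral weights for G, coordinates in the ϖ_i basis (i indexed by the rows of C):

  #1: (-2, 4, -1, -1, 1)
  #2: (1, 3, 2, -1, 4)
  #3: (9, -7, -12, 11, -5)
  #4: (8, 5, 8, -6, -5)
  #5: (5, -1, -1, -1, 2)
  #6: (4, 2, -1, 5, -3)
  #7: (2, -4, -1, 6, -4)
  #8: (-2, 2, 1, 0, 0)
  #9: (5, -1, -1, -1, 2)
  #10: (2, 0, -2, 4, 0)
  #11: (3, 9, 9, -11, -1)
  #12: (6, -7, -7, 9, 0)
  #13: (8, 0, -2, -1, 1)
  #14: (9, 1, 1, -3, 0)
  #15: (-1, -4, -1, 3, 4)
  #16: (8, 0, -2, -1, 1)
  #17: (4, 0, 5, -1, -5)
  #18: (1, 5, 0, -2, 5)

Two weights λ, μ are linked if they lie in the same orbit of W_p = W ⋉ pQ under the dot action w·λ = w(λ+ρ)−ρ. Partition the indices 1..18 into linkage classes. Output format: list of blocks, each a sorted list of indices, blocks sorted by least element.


Root system D_5: the 5×5 matrix C matches after relabeling.

Alcove-folded reps (p=13, 18 weights, presented ϖ-order):

  λ_1 → (1, 5, 0, 0, 1) · λ_2 → (1, 3, 2, 1, 0) · λ_3 → (1, 3, 2, 1, 0) · λ_4 → (0, 3, 0, 1, 3) · λ_5 → (6, 0, 0, 0, 3) · λ_6 → (0, 3, 0, 1, 3) · λ_7 → (0, 3, 0, 1, 3) · λ_8 → (1, 3, 2, 1, 0) · λ_9 → (6, 0, 0, 0, 3) · λ_10 → (2, 1, 1, 3, 1) · λ_11 → (6, 0, 0, 0, 3) · λ_12 → (2, 1, 1, 3, 1) · λ_13 → (9, 0, 0, 1, 1) · λ_14 → (9, 0, 0, 1, 1) · λ_15 → (0, 3, 0, 1, 3) · λ_16 → (9, 0, 0, 1, 1) · λ_17 → (1, 3, 2, 1, 0) · λ_18 → (1, 5, 0, 0, 1)

These 18 weights hit 6 W_13-dot-orbits; sizes (2, 4, 4, 3, 2, 3):

[[1, 18], [2, 3, 8, 17], [4, 6, 7, 15], [5, 9, 11], [10, 12], [13, 14, 16]]


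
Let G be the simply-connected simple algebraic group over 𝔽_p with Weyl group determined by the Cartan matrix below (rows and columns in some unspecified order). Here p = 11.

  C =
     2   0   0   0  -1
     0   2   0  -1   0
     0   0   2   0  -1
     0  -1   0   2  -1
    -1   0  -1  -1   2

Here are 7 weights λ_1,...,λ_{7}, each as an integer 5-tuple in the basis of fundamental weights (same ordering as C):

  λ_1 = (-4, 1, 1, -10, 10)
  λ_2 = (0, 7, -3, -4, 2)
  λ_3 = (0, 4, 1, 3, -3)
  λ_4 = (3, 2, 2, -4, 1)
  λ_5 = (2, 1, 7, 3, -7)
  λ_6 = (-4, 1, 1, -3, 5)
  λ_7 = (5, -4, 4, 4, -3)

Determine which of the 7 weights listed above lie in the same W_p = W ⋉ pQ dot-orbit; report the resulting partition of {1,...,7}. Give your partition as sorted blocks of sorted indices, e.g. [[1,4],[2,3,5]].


Dynkin diagram of C (from the 8 off-diagonal −1 entries): D_5.

λ_j+ρ reflected into Ā_11 (⟨·,θ^∨⟩≤11); 5-tuples as given:

  λ_1 → (1, 5, 0, 1, 1)
  λ_2 → (1, 5, 0, 1, 1)
  λ_3 → (1, 5, 0, 1, 1)
  λ_4 → (3, 0, 2, 2, 1)
  λ_5 → (3, 0, 2, 2, 1)
  λ_6 → (3, 0, 2, 2, 1)
  λ_7 → (3, 0, 2, 2, 1)

2 distinct reps among the 7 weights ⇒ 2 W_11-linkage classes:

[[1, 2, 3], [4, 5, 6, 7]]


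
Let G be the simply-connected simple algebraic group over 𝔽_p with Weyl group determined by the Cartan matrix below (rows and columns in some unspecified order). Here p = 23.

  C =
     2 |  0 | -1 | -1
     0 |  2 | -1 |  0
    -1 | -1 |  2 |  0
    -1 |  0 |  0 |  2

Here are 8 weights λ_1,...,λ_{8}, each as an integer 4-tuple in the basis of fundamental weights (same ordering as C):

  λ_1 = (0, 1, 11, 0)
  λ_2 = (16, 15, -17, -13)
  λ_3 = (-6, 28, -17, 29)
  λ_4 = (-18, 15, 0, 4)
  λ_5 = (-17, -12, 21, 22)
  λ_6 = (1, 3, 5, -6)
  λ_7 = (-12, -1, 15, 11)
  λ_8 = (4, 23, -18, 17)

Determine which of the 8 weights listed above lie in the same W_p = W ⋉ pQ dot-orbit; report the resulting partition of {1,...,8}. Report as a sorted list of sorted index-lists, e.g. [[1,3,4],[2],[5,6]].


C ↔ A_4 under row/col permutation; |W(A_4)| = 120.

Ā_23 reps of the 8 weights (A_4, coords as presented):

  λ_1 → (1, 2, 12, 1) · λ_2 → (11, 0, 5, 1) · λ_3 → (8, 5, 2, 6) · λ_4 → (11, 0, 5, 1) · λ_5 → (11, 0, 5, 1) · λ_6 → (3, 4, 3, 2) · λ_7 → (11, 0, 5, 1) · λ_8 → (11, 0, 5, 1)

These 8 weights hit 4 W_23-dot-orbits; sizes (1, 5, 1, 1):

[[1], [2, 4, 5, 7, 8], [3], [6]]


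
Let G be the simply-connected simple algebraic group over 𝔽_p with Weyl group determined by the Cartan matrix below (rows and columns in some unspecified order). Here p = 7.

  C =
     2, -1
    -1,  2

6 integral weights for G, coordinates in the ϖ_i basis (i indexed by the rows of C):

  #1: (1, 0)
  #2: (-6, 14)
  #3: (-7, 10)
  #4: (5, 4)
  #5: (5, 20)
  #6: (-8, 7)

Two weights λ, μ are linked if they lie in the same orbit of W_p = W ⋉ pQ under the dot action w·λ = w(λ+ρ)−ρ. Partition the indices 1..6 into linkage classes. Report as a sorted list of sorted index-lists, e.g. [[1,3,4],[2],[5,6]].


Root system A_2: the 2×2 matrix C matches after relabeling.

λ_j+ρ reflected into Ā_7 (⟨·,θ^∨⟩≤7); 2-tuples as given:

  λ_1+ρ ↦ (2, 1)
  λ_2+ρ ↦ (2, 1)
  λ_3+ρ ↦ (2, 1)
  λ_4+ρ ↦ (2, 1)
  λ_5+ρ ↦ (6, 0)
  λ_6+ρ ↦ (6, 0)

Grouping the 6 weights by Ā_7-representative: 2 linkage classes.

[[1, 2, 3, 4], [5, 6]]


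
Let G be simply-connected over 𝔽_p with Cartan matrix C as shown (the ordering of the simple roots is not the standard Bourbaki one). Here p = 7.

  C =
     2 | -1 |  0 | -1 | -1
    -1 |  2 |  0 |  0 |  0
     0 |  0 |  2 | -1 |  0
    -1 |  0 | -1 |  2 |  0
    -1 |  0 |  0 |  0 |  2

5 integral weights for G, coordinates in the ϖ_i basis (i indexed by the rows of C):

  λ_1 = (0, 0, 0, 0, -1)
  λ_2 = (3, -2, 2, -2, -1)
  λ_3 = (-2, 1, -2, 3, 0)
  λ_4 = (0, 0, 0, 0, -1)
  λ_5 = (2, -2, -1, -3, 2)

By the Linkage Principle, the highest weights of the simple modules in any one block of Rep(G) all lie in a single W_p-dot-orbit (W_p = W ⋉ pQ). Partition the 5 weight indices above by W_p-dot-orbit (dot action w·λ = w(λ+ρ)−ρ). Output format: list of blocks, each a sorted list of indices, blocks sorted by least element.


D_5 Cartan matrix, 5 simple roots permuted; ρ=(1,1,1,1,1).

Alcove-folded reps (p=7, 5 weights, presented ϖ-order):

    λ_1 → (1, 1, 1, 1, 0)
    λ_2 → (1, 1, 1, 1, 0)
    λ_3 → (1, 1, 1, 1, 0)
    λ_4 → (1, 1, 1, 1, 0)
    λ_5 → (0, 1, 2, 0, 3)

These 5 weights hit 2 W_7-dot-orbits; sizes (4, 1):

[[1, 2, 3, 4], [5]]


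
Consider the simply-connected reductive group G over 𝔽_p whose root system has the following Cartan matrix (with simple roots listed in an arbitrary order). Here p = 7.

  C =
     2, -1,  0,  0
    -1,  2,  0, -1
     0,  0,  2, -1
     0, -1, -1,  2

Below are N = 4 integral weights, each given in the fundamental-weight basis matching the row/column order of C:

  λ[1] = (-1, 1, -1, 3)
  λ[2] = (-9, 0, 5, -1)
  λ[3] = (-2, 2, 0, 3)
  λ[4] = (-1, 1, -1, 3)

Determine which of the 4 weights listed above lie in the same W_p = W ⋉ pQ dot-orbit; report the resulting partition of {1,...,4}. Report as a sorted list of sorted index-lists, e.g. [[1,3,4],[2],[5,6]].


C ↔ A_4 under row/col permutation; |W(A_4)| = 120.

Each λ_j+ρ reduced to Ā_7; 4-tuples below use C's row order:

  λ_1+ρ ↦ (0, 2, 0, 4);  λ_2+ρ ↦ (0, 0, 0, 6);  λ_3+ρ ↦ (0, 2, 0, 4);  λ_4+ρ ↦ (0, 2, 0, 4)

Grouping the 4 weights by Ā_7-representative: 2 linkage classes.

[[1, 3, 4], [2]]


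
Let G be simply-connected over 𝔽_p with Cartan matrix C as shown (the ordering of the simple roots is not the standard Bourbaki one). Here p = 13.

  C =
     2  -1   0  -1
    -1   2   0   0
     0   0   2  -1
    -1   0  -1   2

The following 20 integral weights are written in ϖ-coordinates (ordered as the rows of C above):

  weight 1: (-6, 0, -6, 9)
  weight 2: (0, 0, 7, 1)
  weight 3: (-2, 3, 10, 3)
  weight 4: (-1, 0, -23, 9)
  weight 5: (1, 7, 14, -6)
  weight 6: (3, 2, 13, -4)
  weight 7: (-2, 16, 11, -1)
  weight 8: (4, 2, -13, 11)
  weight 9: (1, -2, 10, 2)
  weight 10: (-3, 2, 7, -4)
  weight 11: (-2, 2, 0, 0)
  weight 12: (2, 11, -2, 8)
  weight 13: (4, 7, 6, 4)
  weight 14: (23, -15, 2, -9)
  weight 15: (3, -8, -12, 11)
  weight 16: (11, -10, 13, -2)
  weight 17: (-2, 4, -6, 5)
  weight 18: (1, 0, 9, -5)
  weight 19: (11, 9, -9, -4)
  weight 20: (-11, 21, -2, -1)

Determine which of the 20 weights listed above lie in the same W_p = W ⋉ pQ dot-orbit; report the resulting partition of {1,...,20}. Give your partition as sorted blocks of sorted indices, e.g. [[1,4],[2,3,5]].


Root system A_4: the 4×4 matrix C matches after relabeling.

Alcove-folded reps (p=13, 20 weights, presented ϖ-order):

  [1] (1, 4, 5, 0) · [2] (1, 1, 8, 2) · [3] (1, 1, 6, 2) · [4] (1, 2, 1, 0) · [5] (1, 2, 3, 2) · [6] (1, 1, 6, 2) · [7] (1, 2, 1, 0) · [8] (1, 4, 5, 0) · [9] (1, 1, 8, 2) · [10] (1, 2, 3, 2) · [11] (1, 2, 1, 0) · [12] (1, 1, 8, 2) · [13] (1, 4, 5, 0) · [14] (1, 2, 3, 2) · [15] (1, 1, 6, 2) · [16] (1, 2, 1, 0) · [17] (1, 4, 5, 0) · [18] (1, 1, 6, 2) · [19] (1, 1, 6, 2) · [20] (1, 2, 1, 0)

These 20 weights hit 5 W_13-dot-orbits; sizes (4, 3, 5, 5, 3):

[[1, 8, 13, 17], [2, 9, 12], [3, 6, 15, 18, 19], [4, 7, 11, 16, 20], [5, 10, 14]]


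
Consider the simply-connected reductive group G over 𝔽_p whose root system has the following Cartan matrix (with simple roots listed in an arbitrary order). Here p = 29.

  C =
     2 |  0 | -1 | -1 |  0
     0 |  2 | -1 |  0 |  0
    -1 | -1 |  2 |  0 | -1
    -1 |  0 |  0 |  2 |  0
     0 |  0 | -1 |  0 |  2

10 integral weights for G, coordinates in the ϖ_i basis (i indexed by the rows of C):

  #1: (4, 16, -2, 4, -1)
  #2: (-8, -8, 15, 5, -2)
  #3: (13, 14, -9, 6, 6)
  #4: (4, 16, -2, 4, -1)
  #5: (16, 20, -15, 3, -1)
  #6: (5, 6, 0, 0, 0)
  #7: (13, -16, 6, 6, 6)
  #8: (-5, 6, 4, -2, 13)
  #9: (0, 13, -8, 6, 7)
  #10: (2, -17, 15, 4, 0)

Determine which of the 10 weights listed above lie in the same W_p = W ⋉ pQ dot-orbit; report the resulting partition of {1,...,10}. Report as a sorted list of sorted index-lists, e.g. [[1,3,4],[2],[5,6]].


D_5 Cartan matrix, 5 simple roots permuted; ρ=(1,1,1,1,1).

Alcove-folded reps (p=29, 10 weights, presented ϖ-order):

  1: (3, 16, 0, 5, 1) · 2: (6, 7, 1, 1, 1) · 3: (6, 7, 1, 1, 1) · 4: (3, 16, 0, 5, 1) · 5: (1, 7, 0, 4, 14) · 6: (6, 7, 1, 1, 1) · 7: (6, 7, 1, 1, 1) · 8: (1, 7, 0, 4, 14) · 9: (6, 7, 1, 1, 1) · 10: (3, 16, 0, 5, 1)

3 distinct reps among the 10 weights ⇒ 3 W_29-linkage classes:

[[1, 4, 10], [2, 3, 6, 7, 9], [5, 8]]
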